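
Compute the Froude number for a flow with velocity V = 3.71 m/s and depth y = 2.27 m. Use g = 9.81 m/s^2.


The Froude number is defined as Fr = V / sqrt(g*y).
g*y = 9.81 * 2.27 = 22.2687.
sqrt(g*y) = sqrt(22.2687) = 4.719.
Fr = 3.71 / 4.719 = 0.7862.

0.7862


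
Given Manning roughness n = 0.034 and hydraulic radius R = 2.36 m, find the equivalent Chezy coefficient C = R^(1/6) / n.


The Chezy coefficient relates to Manning's n through C = R^(1/6) / n.
R^(1/6) = 2.36^(1/6) = 1.153857.
C = 1.153857 / 0.034 = 33.94 m^(1/2)/s.

33.94


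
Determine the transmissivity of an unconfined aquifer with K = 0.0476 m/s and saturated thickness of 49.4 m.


Transmissivity is defined as T = K * h.
T = 0.0476 * 49.4
  = 2.3514 m^2/s.

2.3514


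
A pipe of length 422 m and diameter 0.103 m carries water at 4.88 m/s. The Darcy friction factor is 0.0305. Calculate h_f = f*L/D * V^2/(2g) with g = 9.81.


Darcy-Weisbach equation: h_f = f * (L/D) * V^2/(2g).
f * L/D = 0.0305 * 422/0.103 = 124.9612.
V^2/(2g) = 4.88^2 / (2*9.81) = 23.8144 / 19.62 = 1.2138 m.
h_f = 124.9612 * 1.2138 = 151.676 m.

151.676


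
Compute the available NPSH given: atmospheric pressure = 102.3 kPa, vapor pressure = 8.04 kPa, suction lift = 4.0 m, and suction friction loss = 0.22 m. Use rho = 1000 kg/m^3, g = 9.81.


NPSHa = p_atm/(rho*g) - z_s - hf_s - p_vap/(rho*g).
p_atm/(rho*g) = 102.3*1000 / (1000*9.81) = 10.428 m.
p_vap/(rho*g) = 8.04*1000 / (1000*9.81) = 0.82 m.
NPSHa = 10.428 - 4.0 - 0.22 - 0.82
      = 5.39 m.

5.39


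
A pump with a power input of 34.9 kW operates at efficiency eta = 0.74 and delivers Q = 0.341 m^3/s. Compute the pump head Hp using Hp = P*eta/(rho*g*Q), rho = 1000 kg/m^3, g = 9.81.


Pump head formula: Hp = P * eta / (rho * g * Q).
Numerator: P * eta = 34.9 * 1000 * 0.74 = 25826.0 W.
Denominator: rho * g * Q = 1000 * 9.81 * 0.341 = 3345.21.
Hp = 25826.0 / 3345.21 = 7.72 m.

7.72


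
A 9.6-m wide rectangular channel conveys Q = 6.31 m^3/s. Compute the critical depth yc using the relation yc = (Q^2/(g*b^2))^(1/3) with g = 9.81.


Using yc = (Q^2 / (g * b^2))^(1/3):
Q^2 = 6.31^2 = 39.82.
g * b^2 = 9.81 * 9.6^2 = 9.81 * 92.16 = 904.09.
Q^2 / (g*b^2) = 39.82 / 904.09 = 0.044.
yc = 0.044^(1/3) = 0.3531 m.

0.3531


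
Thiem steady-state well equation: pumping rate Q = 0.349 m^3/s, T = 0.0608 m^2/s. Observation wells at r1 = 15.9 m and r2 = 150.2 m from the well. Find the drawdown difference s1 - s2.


Thiem equation: s1 - s2 = Q/(2*pi*T) * ln(r2/r1).
ln(r2/r1) = ln(150.2/15.9) = 2.2456.
Q/(2*pi*T) = 0.349 / (2*pi*0.0608) = 0.349 / 0.382 = 0.9136.
s1 - s2 = 0.9136 * 2.2456 = 2.0516 m.

2.0516


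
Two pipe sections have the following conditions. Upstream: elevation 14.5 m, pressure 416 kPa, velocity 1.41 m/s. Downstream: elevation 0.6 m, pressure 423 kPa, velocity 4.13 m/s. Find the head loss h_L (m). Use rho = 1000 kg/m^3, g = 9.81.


Total head at each section: H = z + p/(rho*g) + V^2/(2g).
H1 = 14.5 + 416*1000/(1000*9.81) + 1.41^2/(2*9.81)
   = 14.5 + 42.406 + 0.1013
   = 57.007 m.
H2 = 0.6 + 423*1000/(1000*9.81) + 4.13^2/(2*9.81)
   = 0.6 + 43.119 + 0.8694
   = 44.589 m.
h_L = H1 - H2 = 57.007 - 44.589 = 12.418 m.

12.418


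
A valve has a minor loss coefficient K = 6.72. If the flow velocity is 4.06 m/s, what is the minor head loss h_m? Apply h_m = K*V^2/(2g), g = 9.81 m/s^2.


Minor loss formula: h_m = K * V^2/(2g).
V^2 = 4.06^2 = 16.4836.
V^2/(2g) = 16.4836 / 19.62 = 0.8401 m.
h_m = 6.72 * 0.8401 = 5.6458 m.

5.6458


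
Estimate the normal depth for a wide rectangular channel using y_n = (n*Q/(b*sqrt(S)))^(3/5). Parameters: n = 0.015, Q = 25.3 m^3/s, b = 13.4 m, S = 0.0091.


We use the wide-channel approximation y_n = (n*Q/(b*sqrt(S)))^(3/5).
sqrt(S) = sqrt(0.0091) = 0.095394.
Numerator: n*Q = 0.015 * 25.3 = 0.3795.
Denominator: b*sqrt(S) = 13.4 * 0.095394 = 1.27828.
arg = 0.2969.
y_n = 0.2969^(3/5) = 0.4826 m.

0.4826


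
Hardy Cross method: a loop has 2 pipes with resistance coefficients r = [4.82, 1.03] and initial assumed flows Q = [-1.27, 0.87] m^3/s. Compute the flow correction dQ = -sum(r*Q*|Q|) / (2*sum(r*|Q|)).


Numerator terms (r*Q*|Q|): 4.82*-1.27*|-1.27| = -7.7742; 1.03*0.87*|0.87| = 0.7796.
Sum of numerator = -6.9946.
Denominator terms (r*|Q|): 4.82*|-1.27| = 6.1214; 1.03*|0.87| = 0.8961.
2 * sum of denominator = 2 * 7.0175 = 14.035.
dQ = --6.9946 / 14.035 = 0.4984 m^3/s.

0.4984


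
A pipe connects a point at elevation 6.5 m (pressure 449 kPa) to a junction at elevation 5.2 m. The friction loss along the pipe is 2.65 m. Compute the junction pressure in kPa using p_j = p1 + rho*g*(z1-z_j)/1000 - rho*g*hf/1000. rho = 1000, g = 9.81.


Junction pressure: p_j = p1 + rho*g*(z1 - z_j)/1000 - rho*g*hf/1000.
Elevation term = 1000*9.81*(6.5 - 5.2)/1000 = 12.753 kPa.
Friction term = 1000*9.81*2.65/1000 = 25.997 kPa.
p_j = 449 + 12.753 - 25.997 = 435.76 kPa.

435.76


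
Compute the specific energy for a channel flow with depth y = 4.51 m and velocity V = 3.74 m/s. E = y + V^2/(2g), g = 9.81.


Specific energy E = y + V^2/(2g).
Velocity head = V^2/(2g) = 3.74^2 / (2*9.81) = 13.9876 / 19.62 = 0.7129 m.
E = 4.51 + 0.7129 = 5.2229 m.

5.2229


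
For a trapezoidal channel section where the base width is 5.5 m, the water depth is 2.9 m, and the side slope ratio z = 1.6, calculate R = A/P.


For a trapezoidal section with side slope z:
A = (b + z*y)*y = (5.5 + 1.6*2.9)*2.9 = 29.406 m^2.
P = b + 2*y*sqrt(1 + z^2) = 5.5 + 2*2.9*sqrt(1 + 1.6^2) = 16.443 m.
R = A/P = 29.406 / 16.443 = 1.7883 m.

1.7883


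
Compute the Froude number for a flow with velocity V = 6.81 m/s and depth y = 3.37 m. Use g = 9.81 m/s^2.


The Froude number is defined as Fr = V / sqrt(g*y).
g*y = 9.81 * 3.37 = 33.0597.
sqrt(g*y) = sqrt(33.0597) = 5.7498.
Fr = 6.81 / 5.7498 = 1.1844.

1.1844


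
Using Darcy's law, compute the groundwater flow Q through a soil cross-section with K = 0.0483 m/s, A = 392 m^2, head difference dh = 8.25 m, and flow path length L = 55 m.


Darcy's law: Q = K * A * i, where i = dh/L.
Hydraulic gradient i = 8.25 / 55 = 0.15.
Q = 0.0483 * 392 * 0.15
  = 2.84 m^3/s.

2.84


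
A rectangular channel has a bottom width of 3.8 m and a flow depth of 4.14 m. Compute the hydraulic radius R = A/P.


For a rectangular section:
Flow area A = b * y = 3.8 * 4.14 = 15.73 m^2.
Wetted perimeter P = b + 2y = 3.8 + 2*4.14 = 12.08 m.
Hydraulic radius R = A/P = 15.73 / 12.08 = 1.3023 m.

1.3023


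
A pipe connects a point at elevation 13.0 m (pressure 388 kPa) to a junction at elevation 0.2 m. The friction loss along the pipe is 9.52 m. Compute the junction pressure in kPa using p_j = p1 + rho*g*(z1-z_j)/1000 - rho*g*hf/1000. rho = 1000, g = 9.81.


Junction pressure: p_j = p1 + rho*g*(z1 - z_j)/1000 - rho*g*hf/1000.
Elevation term = 1000*9.81*(13.0 - 0.2)/1000 = 125.568 kPa.
Friction term = 1000*9.81*9.52/1000 = 93.391 kPa.
p_j = 388 + 125.568 - 93.391 = 420.18 kPa.

420.18


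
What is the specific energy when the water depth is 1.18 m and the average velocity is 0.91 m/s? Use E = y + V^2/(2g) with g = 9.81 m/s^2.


Specific energy E = y + V^2/(2g).
Velocity head = V^2/(2g) = 0.91^2 / (2*9.81) = 0.8281 / 19.62 = 0.0422 m.
E = 1.18 + 0.0422 = 1.2222 m.

1.2222


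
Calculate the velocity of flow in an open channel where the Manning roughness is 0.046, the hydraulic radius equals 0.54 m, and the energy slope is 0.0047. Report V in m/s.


Manning's equation gives V = (1/n) * R^(2/3) * S^(1/2).
First, compute R^(2/3) = 0.54^(2/3) = 0.6631.
Next, S^(1/2) = 0.0047^(1/2) = 0.068557.
Then 1/n = 1/0.046 = 21.74.
V = 21.74 * 0.6631 * 0.068557 = 0.9883 m/s.

0.9883


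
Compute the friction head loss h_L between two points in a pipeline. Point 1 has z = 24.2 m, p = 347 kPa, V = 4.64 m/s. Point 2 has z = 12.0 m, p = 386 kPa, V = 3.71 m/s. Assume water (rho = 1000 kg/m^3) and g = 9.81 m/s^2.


Total head at each section: H = z + p/(rho*g) + V^2/(2g).
H1 = 24.2 + 347*1000/(1000*9.81) + 4.64^2/(2*9.81)
   = 24.2 + 35.372 + 1.0973
   = 60.669 m.
H2 = 12.0 + 386*1000/(1000*9.81) + 3.71^2/(2*9.81)
   = 12.0 + 39.348 + 0.7015
   = 52.049 m.
h_L = H1 - H2 = 60.669 - 52.049 = 8.62 m.

8.62


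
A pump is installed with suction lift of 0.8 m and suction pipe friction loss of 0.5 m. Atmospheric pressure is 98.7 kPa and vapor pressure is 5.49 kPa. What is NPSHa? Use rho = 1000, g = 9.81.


NPSHa = p_atm/(rho*g) - z_s - hf_s - p_vap/(rho*g).
p_atm/(rho*g) = 98.7*1000 / (1000*9.81) = 10.061 m.
p_vap/(rho*g) = 5.49*1000 / (1000*9.81) = 0.56 m.
NPSHa = 10.061 - 0.8 - 0.5 - 0.56
      = 8.2 m.

8.2


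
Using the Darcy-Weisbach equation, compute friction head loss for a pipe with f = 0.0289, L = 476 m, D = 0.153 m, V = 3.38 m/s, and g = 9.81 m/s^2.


Darcy-Weisbach equation: h_f = f * (L/D) * V^2/(2g).
f * L/D = 0.0289 * 476/0.153 = 89.9111.
V^2/(2g) = 3.38^2 / (2*9.81) = 11.4244 / 19.62 = 0.5823 m.
h_f = 89.9111 * 0.5823 = 52.354 m.

52.354


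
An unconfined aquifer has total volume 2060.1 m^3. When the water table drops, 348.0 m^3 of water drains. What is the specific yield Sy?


Specific yield Sy = Volume drained / Total volume.
Sy = 348.0 / 2060.1
   = 0.1689.

0.1689


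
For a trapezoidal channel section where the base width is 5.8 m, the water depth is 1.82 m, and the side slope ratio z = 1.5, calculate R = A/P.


For a trapezoidal section with side slope z:
A = (b + z*y)*y = (5.8 + 1.5*1.82)*1.82 = 15.525 m^2.
P = b + 2*y*sqrt(1 + z^2) = 5.8 + 2*1.82*sqrt(1 + 1.5^2) = 12.362 m.
R = A/P = 15.525 / 12.362 = 1.2558 m.

1.2558


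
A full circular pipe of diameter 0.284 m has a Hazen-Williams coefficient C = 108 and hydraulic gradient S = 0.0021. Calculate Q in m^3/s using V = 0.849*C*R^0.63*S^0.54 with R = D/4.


For a full circular pipe, R = D/4 = 0.284/4 = 0.071 m.
V = 0.849 * 108 * 0.071^0.63 * 0.0021^0.54
  = 0.849 * 108 * 0.188926 * 0.03581
  = 0.6203 m/s.
Pipe area A = pi*D^2/4 = pi*0.284^2/4 = 0.0633 m^2.
Q = A * V = 0.0633 * 0.6203 = 0.0393 m^3/s.

0.0393


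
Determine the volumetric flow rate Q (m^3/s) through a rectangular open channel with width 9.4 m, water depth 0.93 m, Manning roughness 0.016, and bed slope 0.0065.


For a rectangular channel, the cross-sectional area A = b * y = 9.4 * 0.93 = 8.74 m^2.
The wetted perimeter P = b + 2y = 9.4 + 2*0.93 = 11.26 m.
Hydraulic radius R = A/P = 8.74/11.26 = 0.7764 m.
Velocity V = (1/n)*R^(2/3)*S^(1/2) = (1/0.016)*0.7764^(2/3)*0.0065^(1/2) = 4.2565 m/s.
Discharge Q = A * V = 8.74 * 4.2565 = 37.21 m^3/s.

37.21


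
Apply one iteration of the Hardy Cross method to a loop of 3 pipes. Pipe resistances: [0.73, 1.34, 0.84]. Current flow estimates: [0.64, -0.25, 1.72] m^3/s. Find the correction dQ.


Numerator terms (r*Q*|Q|): 0.73*0.64*|0.64| = 0.299; 1.34*-0.25*|-0.25| = -0.0838; 0.84*1.72*|1.72| = 2.4851.
Sum of numerator = 2.7003.
Denominator terms (r*|Q|): 0.73*|0.64| = 0.4672; 1.34*|-0.25| = 0.335; 0.84*|1.72| = 1.4448.
2 * sum of denominator = 2 * 2.247 = 4.494.
dQ = -2.7003 / 4.494 = -0.6009 m^3/s.

-0.6009


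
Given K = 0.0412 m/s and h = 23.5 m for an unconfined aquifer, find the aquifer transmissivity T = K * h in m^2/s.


Transmissivity is defined as T = K * h.
T = 0.0412 * 23.5
  = 0.9682 m^2/s.

0.9682


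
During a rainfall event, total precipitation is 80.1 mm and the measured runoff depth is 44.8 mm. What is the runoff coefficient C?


The runoff coefficient C = runoff depth / rainfall depth.
C = 44.8 / 80.1
  = 0.5593.

0.5593


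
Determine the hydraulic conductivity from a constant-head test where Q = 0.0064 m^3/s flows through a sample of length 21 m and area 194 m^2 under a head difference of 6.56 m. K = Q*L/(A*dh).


From K = Q*L / (A*dh):
Numerator: Q*L = 0.0064 * 21 = 0.1344.
Denominator: A*dh = 194 * 6.56 = 1272.64.
K = 0.1344 / 1272.64 = 0.000106 m/s.

0.000106


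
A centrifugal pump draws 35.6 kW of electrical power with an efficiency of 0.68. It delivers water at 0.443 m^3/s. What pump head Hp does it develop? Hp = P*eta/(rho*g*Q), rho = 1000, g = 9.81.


Pump head formula: Hp = P * eta / (rho * g * Q).
Numerator: P * eta = 35.6 * 1000 * 0.68 = 24208.0 W.
Denominator: rho * g * Q = 1000 * 9.81 * 0.443 = 4345.83.
Hp = 24208.0 / 4345.83 = 5.57 m.

5.57


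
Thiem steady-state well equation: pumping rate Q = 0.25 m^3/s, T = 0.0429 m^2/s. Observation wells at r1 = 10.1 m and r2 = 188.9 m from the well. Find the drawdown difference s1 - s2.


Thiem equation: s1 - s2 = Q/(2*pi*T) * ln(r2/r1).
ln(r2/r1) = ln(188.9/10.1) = 2.9287.
Q/(2*pi*T) = 0.25 / (2*pi*0.0429) = 0.25 / 0.2695 = 0.9275.
s1 - s2 = 0.9275 * 2.9287 = 2.7163 m.

2.7163


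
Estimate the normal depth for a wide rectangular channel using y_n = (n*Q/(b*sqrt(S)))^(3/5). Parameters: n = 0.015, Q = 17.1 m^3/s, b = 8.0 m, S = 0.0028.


We use the wide-channel approximation y_n = (n*Q/(b*sqrt(S)))^(3/5).
sqrt(S) = sqrt(0.0028) = 0.052915.
Numerator: n*Q = 0.015 * 17.1 = 0.2565.
Denominator: b*sqrt(S) = 8.0 * 0.052915 = 0.42332.
arg = 0.6059.
y_n = 0.6059^(3/5) = 0.7404 m.

0.7404


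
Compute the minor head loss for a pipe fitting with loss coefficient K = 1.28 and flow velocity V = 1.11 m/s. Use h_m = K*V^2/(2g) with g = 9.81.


Minor loss formula: h_m = K * V^2/(2g).
V^2 = 1.11^2 = 1.2321.
V^2/(2g) = 1.2321 / 19.62 = 0.0628 m.
h_m = 1.28 * 0.0628 = 0.0804 m.

0.0804


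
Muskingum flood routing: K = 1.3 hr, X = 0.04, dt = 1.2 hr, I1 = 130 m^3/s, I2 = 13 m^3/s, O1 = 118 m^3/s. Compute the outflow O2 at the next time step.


Muskingum coefficients:
denom = 2*K*(1-X) + dt = 2*1.3*(1-0.04) + 1.2 = 3.696.
C0 = (dt - 2*K*X)/denom = (1.2 - 2*1.3*0.04)/3.696 = 0.2965.
C1 = (dt + 2*K*X)/denom = (1.2 + 2*1.3*0.04)/3.696 = 0.3528.
C2 = (2*K*(1-X) - dt)/denom = 0.3506.
O2 = C0*I2 + C1*I1 + C2*O1
   = 0.2965*13 + 0.3528*130 + 0.3506*118
   = 91.1 m^3/s.

91.1


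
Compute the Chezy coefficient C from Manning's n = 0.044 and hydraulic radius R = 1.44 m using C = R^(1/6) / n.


The Chezy coefficient relates to Manning's n through C = R^(1/6) / n.
R^(1/6) = 1.44^(1/6) = 1.062659.
C = 1.062659 / 0.044 = 24.15 m^(1/2)/s.

24.15


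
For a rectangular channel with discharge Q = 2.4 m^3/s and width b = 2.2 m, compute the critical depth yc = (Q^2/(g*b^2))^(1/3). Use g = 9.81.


Using yc = (Q^2 / (g * b^2))^(1/3):
Q^2 = 2.4^2 = 5.76.
g * b^2 = 9.81 * 2.2^2 = 9.81 * 4.84 = 47.48.
Q^2 / (g*b^2) = 5.76 / 47.48 = 0.1213.
yc = 0.1213^(1/3) = 0.495 m.

0.495


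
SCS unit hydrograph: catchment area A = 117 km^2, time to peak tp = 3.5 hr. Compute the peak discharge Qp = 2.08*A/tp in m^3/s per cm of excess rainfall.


SCS formula: Qp = 2.08 * A / tp.
Qp = 2.08 * 117 / 3.5
   = 243.36 / 3.5
   = 69.53 m^3/s per cm.

69.53


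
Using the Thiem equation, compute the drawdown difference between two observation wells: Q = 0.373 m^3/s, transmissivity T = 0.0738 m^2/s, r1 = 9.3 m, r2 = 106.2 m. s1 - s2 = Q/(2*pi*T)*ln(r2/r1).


Thiem equation: s1 - s2 = Q/(2*pi*T) * ln(r2/r1).
ln(r2/r1) = ln(106.2/9.3) = 2.4353.
Q/(2*pi*T) = 0.373 / (2*pi*0.0738) = 0.373 / 0.4637 = 0.8044.
s1 - s2 = 0.8044 * 2.4353 = 1.959 m.

1.959


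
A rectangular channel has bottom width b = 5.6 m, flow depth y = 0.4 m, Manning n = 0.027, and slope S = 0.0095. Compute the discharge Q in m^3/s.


For a rectangular channel, the cross-sectional area A = b * y = 5.6 * 0.4 = 2.24 m^2.
The wetted perimeter P = b + 2y = 5.6 + 2*0.4 = 6.4 m.
Hydraulic radius R = A/P = 2.24/6.4 = 0.35 m.
Velocity V = (1/n)*R^(2/3)*S^(1/2) = (1/0.027)*0.35^(2/3)*0.0095^(1/2) = 1.7928 m/s.
Discharge Q = A * V = 2.24 * 1.7928 = 4.016 m^3/s.

4.016


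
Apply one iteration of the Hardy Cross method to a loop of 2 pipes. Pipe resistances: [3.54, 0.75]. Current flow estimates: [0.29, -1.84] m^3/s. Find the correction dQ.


Numerator terms (r*Q*|Q|): 3.54*0.29*|0.29| = 0.2977; 0.75*-1.84*|-1.84| = -2.5392.
Sum of numerator = -2.2415.
Denominator terms (r*|Q|): 3.54*|0.29| = 1.0266; 0.75*|-1.84| = 1.38.
2 * sum of denominator = 2 * 2.4066 = 4.8132.
dQ = --2.2415 / 4.8132 = 0.4657 m^3/s.

0.4657


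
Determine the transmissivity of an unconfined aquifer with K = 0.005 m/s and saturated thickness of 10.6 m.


Transmissivity is defined as T = K * h.
T = 0.005 * 10.6
  = 0.053 m^2/s.

0.053


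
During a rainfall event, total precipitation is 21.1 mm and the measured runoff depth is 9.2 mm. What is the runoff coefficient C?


The runoff coefficient C = runoff depth / rainfall depth.
C = 9.2 / 21.1
  = 0.436.

0.436


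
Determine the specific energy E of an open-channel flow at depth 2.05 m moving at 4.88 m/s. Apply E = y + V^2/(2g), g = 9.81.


Specific energy E = y + V^2/(2g).
Velocity head = V^2/(2g) = 4.88^2 / (2*9.81) = 23.8144 / 19.62 = 1.2138 m.
E = 2.05 + 1.2138 = 3.2638 m.

3.2638


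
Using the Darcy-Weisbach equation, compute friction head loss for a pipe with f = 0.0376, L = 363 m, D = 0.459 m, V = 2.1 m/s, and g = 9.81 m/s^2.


Darcy-Weisbach equation: h_f = f * (L/D) * V^2/(2g).
f * L/D = 0.0376 * 363/0.459 = 29.7359.
V^2/(2g) = 2.1^2 / (2*9.81) = 4.41 / 19.62 = 0.2248 m.
h_f = 29.7359 * 0.2248 = 6.684 m.

6.684


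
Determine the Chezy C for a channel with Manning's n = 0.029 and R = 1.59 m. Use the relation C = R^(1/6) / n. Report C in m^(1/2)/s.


The Chezy coefficient relates to Manning's n through C = R^(1/6) / n.
R^(1/6) = 1.59^(1/6) = 1.080354.
C = 1.080354 / 0.029 = 37.25 m^(1/2)/s.

37.25


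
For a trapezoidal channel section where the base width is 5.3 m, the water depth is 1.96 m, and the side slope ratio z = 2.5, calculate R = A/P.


For a trapezoidal section with side slope z:
A = (b + z*y)*y = (5.3 + 2.5*1.96)*1.96 = 19.992 m^2.
P = b + 2*y*sqrt(1 + z^2) = 5.3 + 2*1.96*sqrt(1 + 2.5^2) = 15.855 m.
R = A/P = 19.992 / 15.855 = 1.2609 m.

1.2609


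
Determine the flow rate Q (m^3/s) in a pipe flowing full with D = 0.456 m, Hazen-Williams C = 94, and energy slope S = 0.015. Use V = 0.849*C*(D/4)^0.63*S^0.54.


For a full circular pipe, R = D/4 = 0.456/4 = 0.114 m.
V = 0.849 * 94 * 0.114^0.63 * 0.015^0.54
  = 0.849 * 94 * 0.254595 * 0.103535
  = 2.1037 m/s.
Pipe area A = pi*D^2/4 = pi*0.456^2/4 = 0.1633 m^2.
Q = A * V = 0.1633 * 2.1037 = 0.3436 m^3/s.

0.3436


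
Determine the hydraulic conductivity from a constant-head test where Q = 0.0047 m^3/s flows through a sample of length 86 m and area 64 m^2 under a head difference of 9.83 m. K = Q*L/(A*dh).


From K = Q*L / (A*dh):
Numerator: Q*L = 0.0047 * 86 = 0.4042.
Denominator: A*dh = 64 * 9.83 = 629.12.
K = 0.4042 / 629.12 = 0.000642 m/s.

0.000642


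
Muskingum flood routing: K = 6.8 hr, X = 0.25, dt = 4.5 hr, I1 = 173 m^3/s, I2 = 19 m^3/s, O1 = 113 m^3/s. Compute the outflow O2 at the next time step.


Muskingum coefficients:
denom = 2*K*(1-X) + dt = 2*6.8*(1-0.25) + 4.5 = 14.7.
C0 = (dt - 2*K*X)/denom = (4.5 - 2*6.8*0.25)/14.7 = 0.0748.
C1 = (dt + 2*K*X)/denom = (4.5 + 2*6.8*0.25)/14.7 = 0.5374.
C2 = (2*K*(1-X) - dt)/denom = 0.3878.
O2 = C0*I2 + C1*I1 + C2*O1
   = 0.0748*19 + 0.5374*173 + 0.3878*113
   = 138.21 m^3/s.

138.21


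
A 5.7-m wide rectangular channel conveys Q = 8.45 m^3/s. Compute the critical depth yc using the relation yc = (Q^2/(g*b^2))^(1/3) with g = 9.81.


Using yc = (Q^2 / (g * b^2))^(1/3):
Q^2 = 8.45^2 = 71.4.
g * b^2 = 9.81 * 5.7^2 = 9.81 * 32.49 = 318.73.
Q^2 / (g*b^2) = 71.4 / 318.73 = 0.224.
yc = 0.224^(1/3) = 0.6073 m.

0.6073


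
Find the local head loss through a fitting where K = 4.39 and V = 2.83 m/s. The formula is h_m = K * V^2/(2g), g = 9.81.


Minor loss formula: h_m = K * V^2/(2g).
V^2 = 2.83^2 = 8.0089.
V^2/(2g) = 8.0089 / 19.62 = 0.4082 m.
h_m = 4.39 * 0.4082 = 1.792 m.

1.792


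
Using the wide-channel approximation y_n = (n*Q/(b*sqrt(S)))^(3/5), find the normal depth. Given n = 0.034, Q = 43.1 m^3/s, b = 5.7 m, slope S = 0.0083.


We use the wide-channel approximation y_n = (n*Q/(b*sqrt(S)))^(3/5).
sqrt(S) = sqrt(0.0083) = 0.091104.
Numerator: n*Q = 0.034 * 43.1 = 1.4654.
Denominator: b*sqrt(S) = 5.7 * 0.091104 = 0.519293.
arg = 2.8219.
y_n = 2.8219^(3/5) = 1.8635 m.

1.8635


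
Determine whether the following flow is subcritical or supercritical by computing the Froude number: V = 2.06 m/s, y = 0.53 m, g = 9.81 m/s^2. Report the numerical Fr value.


The Froude number is defined as Fr = V / sqrt(g*y).
g*y = 9.81 * 0.53 = 5.1993.
sqrt(g*y) = sqrt(5.1993) = 2.2802.
Fr = 2.06 / 2.2802 = 0.9034.
Since Fr < 1, the flow is subcritical.

0.9034


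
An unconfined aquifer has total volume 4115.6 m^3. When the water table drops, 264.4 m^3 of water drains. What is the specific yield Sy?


Specific yield Sy = Volume drained / Total volume.
Sy = 264.4 / 4115.6
   = 0.0642.

0.0642


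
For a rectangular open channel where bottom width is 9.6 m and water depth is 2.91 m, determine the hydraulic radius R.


For a rectangular section:
Flow area A = b * y = 9.6 * 2.91 = 27.94 m^2.
Wetted perimeter P = b + 2y = 9.6 + 2*2.91 = 15.42 m.
Hydraulic radius R = A/P = 27.94 / 15.42 = 1.8117 m.

1.8117


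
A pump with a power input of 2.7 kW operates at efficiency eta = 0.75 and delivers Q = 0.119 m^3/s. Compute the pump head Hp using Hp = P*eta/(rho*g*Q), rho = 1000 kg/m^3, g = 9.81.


Pump head formula: Hp = P * eta / (rho * g * Q).
Numerator: P * eta = 2.7 * 1000 * 0.75 = 2025.0 W.
Denominator: rho * g * Q = 1000 * 9.81 * 0.119 = 1167.39.
Hp = 2025.0 / 1167.39 = 1.73 m.

1.73


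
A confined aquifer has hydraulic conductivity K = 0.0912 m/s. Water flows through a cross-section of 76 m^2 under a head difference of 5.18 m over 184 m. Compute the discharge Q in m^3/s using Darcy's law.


Darcy's law: Q = K * A * i, where i = dh/L.
Hydraulic gradient i = 5.18 / 184 = 0.028152.
Q = 0.0912 * 76 * 0.028152
  = 0.1951 m^3/s.

0.1951


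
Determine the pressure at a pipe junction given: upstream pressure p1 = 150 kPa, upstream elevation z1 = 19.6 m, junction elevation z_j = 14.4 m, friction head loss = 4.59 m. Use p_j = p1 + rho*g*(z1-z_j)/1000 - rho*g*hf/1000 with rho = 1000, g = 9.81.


Junction pressure: p_j = p1 + rho*g*(z1 - z_j)/1000 - rho*g*hf/1000.
Elevation term = 1000*9.81*(19.6 - 14.4)/1000 = 51.012 kPa.
Friction term = 1000*9.81*4.59/1000 = 45.028 kPa.
p_j = 150 + 51.012 - 45.028 = 155.98 kPa.

155.98


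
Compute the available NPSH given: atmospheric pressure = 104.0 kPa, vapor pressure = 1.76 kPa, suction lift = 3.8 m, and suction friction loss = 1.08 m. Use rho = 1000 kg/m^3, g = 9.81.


NPSHa = p_atm/(rho*g) - z_s - hf_s - p_vap/(rho*g).
p_atm/(rho*g) = 104.0*1000 / (1000*9.81) = 10.601 m.
p_vap/(rho*g) = 1.76*1000 / (1000*9.81) = 0.179 m.
NPSHa = 10.601 - 3.8 - 1.08 - 0.179
      = 5.54 m.

5.54


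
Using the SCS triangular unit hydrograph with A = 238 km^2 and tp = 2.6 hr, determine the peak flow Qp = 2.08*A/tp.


SCS formula: Qp = 2.08 * A / tp.
Qp = 2.08 * 238 / 2.6
   = 495.04 / 2.6
   = 190.4 m^3/s per cm.

190.4


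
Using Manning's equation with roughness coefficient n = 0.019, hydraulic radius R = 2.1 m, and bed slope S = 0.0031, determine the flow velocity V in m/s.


Manning's equation gives V = (1/n) * R^(2/3) * S^(1/2).
First, compute R^(2/3) = 2.1^(2/3) = 1.6399.
Next, S^(1/2) = 0.0031^(1/2) = 0.055678.
Then 1/n = 1/0.019 = 52.63.
V = 52.63 * 1.6399 * 0.055678 = 4.8055 m/s.

4.8055


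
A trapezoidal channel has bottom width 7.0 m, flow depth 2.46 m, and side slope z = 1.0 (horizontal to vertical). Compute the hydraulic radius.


For a trapezoidal section with side slope z:
A = (b + z*y)*y = (7.0 + 1.0*2.46)*2.46 = 23.272 m^2.
P = b + 2*y*sqrt(1 + z^2) = 7.0 + 2*2.46*sqrt(1 + 1.0^2) = 13.958 m.
R = A/P = 23.272 / 13.958 = 1.6673 m.

1.6673


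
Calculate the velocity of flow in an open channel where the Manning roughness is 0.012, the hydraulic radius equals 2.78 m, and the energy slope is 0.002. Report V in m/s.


Manning's equation gives V = (1/n) * R^(2/3) * S^(1/2).
First, compute R^(2/3) = 2.78^(2/3) = 1.9771.
Next, S^(1/2) = 0.002^(1/2) = 0.044721.
Then 1/n = 1/0.012 = 83.33.
V = 83.33 * 1.9771 * 0.044721 = 7.3682 m/s.

7.3682


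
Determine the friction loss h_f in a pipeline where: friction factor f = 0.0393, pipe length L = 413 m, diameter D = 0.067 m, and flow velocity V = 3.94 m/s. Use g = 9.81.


Darcy-Weisbach equation: h_f = f * (L/D) * V^2/(2g).
f * L/D = 0.0393 * 413/0.067 = 242.2522.
V^2/(2g) = 3.94^2 / (2*9.81) = 15.5236 / 19.62 = 0.7912 m.
h_f = 242.2522 * 0.7912 = 191.673 m.

191.673


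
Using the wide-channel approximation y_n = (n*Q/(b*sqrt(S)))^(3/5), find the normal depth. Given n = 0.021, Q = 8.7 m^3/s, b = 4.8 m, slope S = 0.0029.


We use the wide-channel approximation y_n = (n*Q/(b*sqrt(S)))^(3/5).
sqrt(S) = sqrt(0.0029) = 0.053852.
Numerator: n*Q = 0.021 * 8.7 = 0.1827.
Denominator: b*sqrt(S) = 4.8 * 0.053852 = 0.25849.
arg = 0.7068.
y_n = 0.7068^(3/5) = 0.812 m.

0.812


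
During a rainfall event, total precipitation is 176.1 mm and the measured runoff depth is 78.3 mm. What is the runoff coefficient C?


The runoff coefficient C = runoff depth / rainfall depth.
C = 78.3 / 176.1
  = 0.4446.

0.4446


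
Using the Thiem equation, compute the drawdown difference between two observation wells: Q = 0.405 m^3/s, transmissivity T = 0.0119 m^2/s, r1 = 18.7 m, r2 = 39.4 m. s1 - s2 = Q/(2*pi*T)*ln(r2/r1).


Thiem equation: s1 - s2 = Q/(2*pi*T) * ln(r2/r1).
ln(r2/r1) = ln(39.4/18.7) = 0.7452.
Q/(2*pi*T) = 0.405 / (2*pi*0.0119) = 0.405 / 0.0748 = 5.4166.
s1 - s2 = 5.4166 * 0.7452 = 4.0367 m.

4.0367


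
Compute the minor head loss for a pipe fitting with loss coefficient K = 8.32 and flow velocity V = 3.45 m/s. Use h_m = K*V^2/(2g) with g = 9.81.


Minor loss formula: h_m = K * V^2/(2g).
V^2 = 3.45^2 = 11.9025.
V^2/(2g) = 11.9025 / 19.62 = 0.6067 m.
h_m = 8.32 * 0.6067 = 5.0473 m.

5.0473


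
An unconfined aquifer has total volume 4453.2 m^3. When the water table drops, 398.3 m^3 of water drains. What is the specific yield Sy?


Specific yield Sy = Volume drained / Total volume.
Sy = 398.3 / 4453.2
   = 0.0894.

0.0894


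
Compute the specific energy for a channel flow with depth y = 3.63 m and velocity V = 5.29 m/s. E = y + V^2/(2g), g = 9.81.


Specific energy E = y + V^2/(2g).
Velocity head = V^2/(2g) = 5.29^2 / (2*9.81) = 27.9841 / 19.62 = 1.4263 m.
E = 3.63 + 1.4263 = 5.0563 m.

5.0563


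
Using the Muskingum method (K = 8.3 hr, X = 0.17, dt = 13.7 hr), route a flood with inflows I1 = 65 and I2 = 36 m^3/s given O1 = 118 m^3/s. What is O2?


Muskingum coefficients:
denom = 2*K*(1-X) + dt = 2*8.3*(1-0.17) + 13.7 = 27.478.
C0 = (dt - 2*K*X)/denom = (13.7 - 2*8.3*0.17)/27.478 = 0.3959.
C1 = (dt + 2*K*X)/denom = (13.7 + 2*8.3*0.17)/27.478 = 0.6013.
C2 = (2*K*(1-X) - dt)/denom = 0.0028.
O2 = C0*I2 + C1*I1 + C2*O1
   = 0.3959*36 + 0.6013*65 + 0.0028*118
   = 53.67 m^3/s.

53.67


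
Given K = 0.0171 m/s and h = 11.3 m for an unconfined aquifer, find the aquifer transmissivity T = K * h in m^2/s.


Transmissivity is defined as T = K * h.
T = 0.0171 * 11.3
  = 0.1932 m^2/s.

0.1932


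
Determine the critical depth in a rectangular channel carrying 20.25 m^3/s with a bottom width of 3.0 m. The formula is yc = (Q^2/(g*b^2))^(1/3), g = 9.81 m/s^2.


Using yc = (Q^2 / (g * b^2))^(1/3):
Q^2 = 20.25^2 = 410.06.
g * b^2 = 9.81 * 3.0^2 = 9.81 * 9.0 = 88.29.
Q^2 / (g*b^2) = 410.06 / 88.29 = 4.6445.
yc = 4.6445^(1/3) = 1.6684 m.

1.6684


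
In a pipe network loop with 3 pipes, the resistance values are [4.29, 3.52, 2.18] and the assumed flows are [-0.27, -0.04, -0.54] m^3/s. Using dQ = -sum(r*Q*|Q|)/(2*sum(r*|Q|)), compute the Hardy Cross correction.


Numerator terms (r*Q*|Q|): 4.29*-0.27*|-0.27| = -0.3127; 3.52*-0.04*|-0.04| = -0.0056; 2.18*-0.54*|-0.54| = -0.6357.
Sum of numerator = -0.9541.
Denominator terms (r*|Q|): 4.29*|-0.27| = 1.1583; 3.52*|-0.04| = 0.1408; 2.18*|-0.54| = 1.1772.
2 * sum of denominator = 2 * 2.4763 = 4.9526.
dQ = --0.9541 / 4.9526 = 0.1926 m^3/s.

0.1926


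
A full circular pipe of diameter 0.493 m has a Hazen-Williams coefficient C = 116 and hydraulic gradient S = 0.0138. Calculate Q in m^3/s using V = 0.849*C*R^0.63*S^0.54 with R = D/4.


For a full circular pipe, R = D/4 = 0.493/4 = 0.1232 m.
V = 0.849 * 116 * 0.1232^0.63 * 0.0138^0.54
  = 0.849 * 116 * 0.267421 * 0.098977
  = 2.6067 m/s.
Pipe area A = pi*D^2/4 = pi*0.493^2/4 = 0.1909 m^2.
Q = A * V = 0.1909 * 2.6067 = 0.4976 m^3/s.

0.4976


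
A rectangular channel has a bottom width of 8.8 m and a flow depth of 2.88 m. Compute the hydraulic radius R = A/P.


For a rectangular section:
Flow area A = b * y = 8.8 * 2.88 = 25.34 m^2.
Wetted perimeter P = b + 2y = 8.8 + 2*2.88 = 14.56 m.
Hydraulic radius R = A/P = 25.34 / 14.56 = 1.7407 m.

1.7407


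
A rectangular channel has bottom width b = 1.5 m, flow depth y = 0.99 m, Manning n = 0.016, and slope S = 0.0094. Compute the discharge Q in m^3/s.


For a rectangular channel, the cross-sectional area A = b * y = 1.5 * 0.99 = 1.48 m^2.
The wetted perimeter P = b + 2y = 1.5 + 2*0.99 = 3.48 m.
Hydraulic radius R = A/P = 1.48/3.48 = 0.4267 m.
Velocity V = (1/n)*R^(2/3)*S^(1/2) = (1/0.016)*0.4267^(2/3)*0.0094^(1/2) = 3.4346 m/s.
Discharge Q = A * V = 1.48 * 3.4346 = 5.1 m^3/s.

5.1


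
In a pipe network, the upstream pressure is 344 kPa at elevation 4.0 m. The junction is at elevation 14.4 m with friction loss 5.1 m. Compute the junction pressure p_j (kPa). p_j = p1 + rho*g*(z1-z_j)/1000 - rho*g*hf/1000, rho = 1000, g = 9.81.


Junction pressure: p_j = p1 + rho*g*(z1 - z_j)/1000 - rho*g*hf/1000.
Elevation term = 1000*9.81*(4.0 - 14.4)/1000 = -102.024 kPa.
Friction term = 1000*9.81*5.1/1000 = 50.031 kPa.
p_j = 344 + -102.024 - 50.031 = 191.94 kPa.

191.94


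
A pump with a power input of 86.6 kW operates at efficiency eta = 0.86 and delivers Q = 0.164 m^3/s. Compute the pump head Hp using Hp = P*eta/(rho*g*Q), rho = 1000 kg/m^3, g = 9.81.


Pump head formula: Hp = P * eta / (rho * g * Q).
Numerator: P * eta = 86.6 * 1000 * 0.86 = 74476.0 W.
Denominator: rho * g * Q = 1000 * 9.81 * 0.164 = 1608.84.
Hp = 74476.0 / 1608.84 = 46.29 m.

46.29


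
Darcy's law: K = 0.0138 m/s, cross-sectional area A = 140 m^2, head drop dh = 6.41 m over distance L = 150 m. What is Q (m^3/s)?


Darcy's law: Q = K * A * i, where i = dh/L.
Hydraulic gradient i = 6.41 / 150 = 0.042733.
Q = 0.0138 * 140 * 0.042733
  = 0.0826 m^3/s.

0.0826


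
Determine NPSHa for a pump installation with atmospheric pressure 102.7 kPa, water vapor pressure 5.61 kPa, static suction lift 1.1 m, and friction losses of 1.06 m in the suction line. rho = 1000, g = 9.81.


NPSHa = p_atm/(rho*g) - z_s - hf_s - p_vap/(rho*g).
p_atm/(rho*g) = 102.7*1000 / (1000*9.81) = 10.469 m.
p_vap/(rho*g) = 5.61*1000 / (1000*9.81) = 0.572 m.
NPSHa = 10.469 - 1.1 - 1.06 - 0.572
      = 7.74 m.

7.74


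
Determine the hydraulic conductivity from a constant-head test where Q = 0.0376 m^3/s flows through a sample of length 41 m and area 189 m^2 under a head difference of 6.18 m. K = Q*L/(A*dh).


From K = Q*L / (A*dh):
Numerator: Q*L = 0.0376 * 41 = 1.5416.
Denominator: A*dh = 189 * 6.18 = 1168.02.
K = 1.5416 / 1168.02 = 0.00132 m/s.

0.00132


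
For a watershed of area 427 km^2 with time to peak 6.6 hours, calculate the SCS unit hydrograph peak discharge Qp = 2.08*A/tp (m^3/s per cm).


SCS formula: Qp = 2.08 * A / tp.
Qp = 2.08 * 427 / 6.6
   = 888.16 / 6.6
   = 134.57 m^3/s per cm.

134.57


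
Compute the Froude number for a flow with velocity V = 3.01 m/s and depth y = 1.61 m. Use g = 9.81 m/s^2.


The Froude number is defined as Fr = V / sqrt(g*y).
g*y = 9.81 * 1.61 = 15.7941.
sqrt(g*y) = sqrt(15.7941) = 3.9742.
Fr = 3.01 / 3.9742 = 0.7574.

0.7574


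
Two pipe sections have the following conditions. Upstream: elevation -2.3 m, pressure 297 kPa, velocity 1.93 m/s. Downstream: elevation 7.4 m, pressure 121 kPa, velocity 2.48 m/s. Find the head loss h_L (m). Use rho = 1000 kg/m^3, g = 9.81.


Total head at each section: H = z + p/(rho*g) + V^2/(2g).
H1 = -2.3 + 297*1000/(1000*9.81) + 1.93^2/(2*9.81)
   = -2.3 + 30.275 + 0.1899
   = 28.165 m.
H2 = 7.4 + 121*1000/(1000*9.81) + 2.48^2/(2*9.81)
   = 7.4 + 12.334 + 0.3135
   = 20.048 m.
h_L = H1 - H2 = 28.165 - 20.048 = 8.117 m.

8.117


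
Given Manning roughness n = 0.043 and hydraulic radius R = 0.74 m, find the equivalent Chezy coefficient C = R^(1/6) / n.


The Chezy coefficient relates to Manning's n through C = R^(1/6) / n.
R^(1/6) = 0.74^(1/6) = 0.951054.
C = 0.951054 / 0.043 = 22.12 m^(1/2)/s.

22.12


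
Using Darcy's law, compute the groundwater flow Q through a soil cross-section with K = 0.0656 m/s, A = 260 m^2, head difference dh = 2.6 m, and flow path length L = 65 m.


Darcy's law: Q = K * A * i, where i = dh/L.
Hydraulic gradient i = 2.6 / 65 = 0.04.
Q = 0.0656 * 260 * 0.04
  = 0.6822 m^3/s.

0.6822


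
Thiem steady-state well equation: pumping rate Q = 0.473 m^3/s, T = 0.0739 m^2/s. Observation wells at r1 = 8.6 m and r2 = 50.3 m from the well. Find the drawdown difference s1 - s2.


Thiem equation: s1 - s2 = Q/(2*pi*T) * ln(r2/r1).
ln(r2/r1) = ln(50.3/8.6) = 1.7662.
Q/(2*pi*T) = 0.473 / (2*pi*0.0739) = 0.473 / 0.4643 = 1.0187.
s1 - s2 = 1.0187 * 1.7662 = 1.7992 m.

1.7992


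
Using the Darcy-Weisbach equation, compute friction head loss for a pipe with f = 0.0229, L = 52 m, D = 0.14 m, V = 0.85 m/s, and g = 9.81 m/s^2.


Darcy-Weisbach equation: h_f = f * (L/D) * V^2/(2g).
f * L/D = 0.0229 * 52/0.14 = 8.5057.
V^2/(2g) = 0.85^2 / (2*9.81) = 0.7225 / 19.62 = 0.0368 m.
h_f = 8.5057 * 0.0368 = 0.313 m.

0.313


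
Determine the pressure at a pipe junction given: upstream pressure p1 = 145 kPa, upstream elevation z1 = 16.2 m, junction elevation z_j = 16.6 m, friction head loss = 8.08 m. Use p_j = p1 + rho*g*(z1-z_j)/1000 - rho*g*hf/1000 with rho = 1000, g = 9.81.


Junction pressure: p_j = p1 + rho*g*(z1 - z_j)/1000 - rho*g*hf/1000.
Elevation term = 1000*9.81*(16.2 - 16.6)/1000 = -3.924 kPa.
Friction term = 1000*9.81*8.08/1000 = 79.265 kPa.
p_j = 145 + -3.924 - 79.265 = 61.81 kPa.

61.81


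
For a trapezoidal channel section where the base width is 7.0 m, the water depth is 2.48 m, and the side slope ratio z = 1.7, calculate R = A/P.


For a trapezoidal section with side slope z:
A = (b + z*y)*y = (7.0 + 1.7*2.48)*2.48 = 27.816 m^2.
P = b + 2*y*sqrt(1 + z^2) = 7.0 + 2*2.48*sqrt(1 + 1.7^2) = 16.783 m.
R = A/P = 27.816 / 16.783 = 1.6574 m.

1.6574


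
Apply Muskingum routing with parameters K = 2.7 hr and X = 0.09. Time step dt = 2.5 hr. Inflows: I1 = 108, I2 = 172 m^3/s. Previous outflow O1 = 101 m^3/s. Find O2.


Muskingum coefficients:
denom = 2*K*(1-X) + dt = 2*2.7*(1-0.09) + 2.5 = 7.414.
C0 = (dt - 2*K*X)/denom = (2.5 - 2*2.7*0.09)/7.414 = 0.2716.
C1 = (dt + 2*K*X)/denom = (2.5 + 2*2.7*0.09)/7.414 = 0.4028.
C2 = (2*K*(1-X) - dt)/denom = 0.3256.
O2 = C0*I2 + C1*I1 + C2*O1
   = 0.2716*172 + 0.4028*108 + 0.3256*101
   = 123.11 m^3/s.

123.11


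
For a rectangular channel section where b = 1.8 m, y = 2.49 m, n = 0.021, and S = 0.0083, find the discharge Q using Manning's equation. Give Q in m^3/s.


For a rectangular channel, the cross-sectional area A = b * y = 1.8 * 2.49 = 4.48 m^2.
The wetted perimeter P = b + 2y = 1.8 + 2*2.49 = 6.78 m.
Hydraulic radius R = A/P = 4.48/6.78 = 0.6611 m.
Velocity V = (1/n)*R^(2/3)*S^(1/2) = (1/0.021)*0.6611^(2/3)*0.0083^(1/2) = 3.2922 m/s.
Discharge Q = A * V = 4.48 * 3.2922 = 14.755 m^3/s.

14.755


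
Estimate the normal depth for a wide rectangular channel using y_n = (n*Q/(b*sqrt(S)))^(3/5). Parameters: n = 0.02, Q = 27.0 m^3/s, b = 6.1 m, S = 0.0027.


We use the wide-channel approximation y_n = (n*Q/(b*sqrt(S)))^(3/5).
sqrt(S) = sqrt(0.0027) = 0.051962.
Numerator: n*Q = 0.02 * 27.0 = 0.54.
Denominator: b*sqrt(S) = 6.1 * 0.051962 = 0.316968.
arg = 1.7037.
y_n = 1.7037^(3/5) = 1.3767 m.

1.3767


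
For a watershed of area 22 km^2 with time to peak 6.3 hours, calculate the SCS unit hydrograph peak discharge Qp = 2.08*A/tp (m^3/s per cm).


SCS formula: Qp = 2.08 * A / tp.
Qp = 2.08 * 22 / 6.3
   = 45.76 / 6.3
   = 7.26 m^3/s per cm.

7.26


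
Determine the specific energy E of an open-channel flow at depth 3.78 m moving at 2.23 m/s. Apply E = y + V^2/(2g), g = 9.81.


Specific energy E = y + V^2/(2g).
Velocity head = V^2/(2g) = 2.23^2 / (2*9.81) = 4.9729 / 19.62 = 0.2535 m.
E = 3.78 + 0.2535 = 4.0335 m.

4.0335


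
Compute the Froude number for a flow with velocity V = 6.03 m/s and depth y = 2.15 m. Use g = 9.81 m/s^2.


The Froude number is defined as Fr = V / sqrt(g*y).
g*y = 9.81 * 2.15 = 21.0915.
sqrt(g*y) = sqrt(21.0915) = 4.5925.
Fr = 6.03 / 4.5925 = 1.313.

1.313


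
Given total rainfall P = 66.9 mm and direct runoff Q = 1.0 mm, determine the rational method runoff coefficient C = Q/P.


The runoff coefficient C = runoff depth / rainfall depth.
C = 1.0 / 66.9
  = 0.0149.

0.0149


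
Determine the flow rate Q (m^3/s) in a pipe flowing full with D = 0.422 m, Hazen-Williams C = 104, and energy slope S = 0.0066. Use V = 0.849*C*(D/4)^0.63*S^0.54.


For a full circular pipe, R = D/4 = 0.422/4 = 0.1055 m.
V = 0.849 * 104 * 0.1055^0.63 * 0.0066^0.54
  = 0.849 * 104 * 0.242465 * 0.066459
  = 1.4228 m/s.
Pipe area A = pi*D^2/4 = pi*0.422^2/4 = 0.1399 m^2.
Q = A * V = 0.1399 * 1.4228 = 0.199 m^3/s.

0.199


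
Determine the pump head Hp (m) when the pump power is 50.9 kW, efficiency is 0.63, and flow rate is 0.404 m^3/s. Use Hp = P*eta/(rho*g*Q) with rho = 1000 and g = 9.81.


Pump head formula: Hp = P * eta / (rho * g * Q).
Numerator: P * eta = 50.9 * 1000 * 0.63 = 32067.0 W.
Denominator: rho * g * Q = 1000 * 9.81 * 0.404 = 3963.24.
Hp = 32067.0 / 3963.24 = 8.09 m.

8.09


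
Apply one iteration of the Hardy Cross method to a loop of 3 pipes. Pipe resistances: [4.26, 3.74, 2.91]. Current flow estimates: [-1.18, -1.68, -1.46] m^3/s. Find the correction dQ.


Numerator terms (r*Q*|Q|): 4.26*-1.18*|-1.18| = -5.9316; 3.74*-1.68*|-1.68| = -10.5558; 2.91*-1.46*|-1.46| = -6.203.
Sum of numerator = -22.6904.
Denominator terms (r*|Q|): 4.26*|-1.18| = 5.0268; 3.74*|-1.68| = 6.2832; 2.91*|-1.46| = 4.2486.
2 * sum of denominator = 2 * 15.5586 = 31.1172.
dQ = --22.6904 / 31.1172 = 0.7292 m^3/s.

0.7292


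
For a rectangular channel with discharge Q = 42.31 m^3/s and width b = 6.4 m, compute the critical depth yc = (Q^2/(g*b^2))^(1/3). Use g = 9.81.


Using yc = (Q^2 / (g * b^2))^(1/3):
Q^2 = 42.31^2 = 1790.14.
g * b^2 = 9.81 * 6.4^2 = 9.81 * 40.96 = 401.82.
Q^2 / (g*b^2) = 1790.14 / 401.82 = 4.4551.
yc = 4.4551^(1/3) = 1.6455 m.

1.6455


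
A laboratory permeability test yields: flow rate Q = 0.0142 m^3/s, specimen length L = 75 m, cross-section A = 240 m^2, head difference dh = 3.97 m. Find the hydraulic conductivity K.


From K = Q*L / (A*dh):
Numerator: Q*L = 0.0142 * 75 = 1.065.
Denominator: A*dh = 240 * 3.97 = 952.8.
K = 1.065 / 952.8 = 0.001118 m/s.

0.001118


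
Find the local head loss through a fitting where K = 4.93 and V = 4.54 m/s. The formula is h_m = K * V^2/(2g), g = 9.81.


Minor loss formula: h_m = K * V^2/(2g).
V^2 = 4.54^2 = 20.6116.
V^2/(2g) = 20.6116 / 19.62 = 1.0505 m.
h_m = 4.93 * 1.0505 = 5.1792 m.

5.1792


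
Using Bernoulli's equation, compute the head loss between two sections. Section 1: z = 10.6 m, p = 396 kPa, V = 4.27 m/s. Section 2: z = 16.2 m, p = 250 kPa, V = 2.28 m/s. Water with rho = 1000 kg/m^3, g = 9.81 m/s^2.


Total head at each section: H = z + p/(rho*g) + V^2/(2g).
H1 = 10.6 + 396*1000/(1000*9.81) + 4.27^2/(2*9.81)
   = 10.6 + 40.367 + 0.9293
   = 51.896 m.
H2 = 16.2 + 250*1000/(1000*9.81) + 2.28^2/(2*9.81)
   = 16.2 + 25.484 + 0.265
   = 41.949 m.
h_L = H1 - H2 = 51.896 - 41.949 = 9.947 m.

9.947


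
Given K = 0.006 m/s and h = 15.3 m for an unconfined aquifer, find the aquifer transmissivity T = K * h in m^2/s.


Transmissivity is defined as T = K * h.
T = 0.006 * 15.3
  = 0.0918 m^2/s.

0.0918


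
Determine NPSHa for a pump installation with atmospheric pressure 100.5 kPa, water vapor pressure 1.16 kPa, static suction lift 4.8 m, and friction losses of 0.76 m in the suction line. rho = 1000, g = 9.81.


NPSHa = p_atm/(rho*g) - z_s - hf_s - p_vap/(rho*g).
p_atm/(rho*g) = 100.5*1000 / (1000*9.81) = 10.245 m.
p_vap/(rho*g) = 1.16*1000 / (1000*9.81) = 0.118 m.
NPSHa = 10.245 - 4.8 - 0.76 - 0.118
      = 4.57 m.

4.57
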